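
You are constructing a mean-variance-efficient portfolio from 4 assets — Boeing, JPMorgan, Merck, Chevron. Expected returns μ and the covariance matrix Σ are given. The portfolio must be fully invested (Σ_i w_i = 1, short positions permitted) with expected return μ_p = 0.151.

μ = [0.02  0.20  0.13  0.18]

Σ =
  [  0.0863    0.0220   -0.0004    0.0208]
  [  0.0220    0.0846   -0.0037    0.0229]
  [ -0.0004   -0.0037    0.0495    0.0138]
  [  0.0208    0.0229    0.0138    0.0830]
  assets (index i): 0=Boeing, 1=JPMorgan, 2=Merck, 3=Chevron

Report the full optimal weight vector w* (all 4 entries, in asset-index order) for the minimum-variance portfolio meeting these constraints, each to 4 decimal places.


0.0733  0.3051  0.4674  0.1542

p=Σ⁻¹μ = [-0.6531  2.2892  2.4306  1.2966]
q=Σ⁻¹𝟙 = [8.2949  9.4295  19.8394  4.0693]
a=μᵀp=0.994153  b=𝟙ᵀp=5.363381  c=𝟙ᵀq=41.633007  D=ac−b²=12.623745
λ₁=(c·0.151−b)/D = (41.633007·0.151−5.363381)/12.623745 = 0.073132
λ₂=(a−b·0.151)/D = (0.994153−5.363381·0.151)/12.623745 = 0.014598
w* = 0.073132·p + 0.014598·q:
  w_0 = 0.073132·-0.6531 + 0.014598·8.2949 = 0.0733  (Boeing)
  w_1 = 0.073132·2.2892 + 0.014598·9.4295 = 0.3051  (JPMorgan)
  w_2 = 0.073132·2.4306 + 0.014598·19.8394 = 0.4674  (Merck)
  w_3 = 0.073132·1.2966 + 0.014598·4.0693 = 0.1542  (Chevron)
Σw_i=1.0000  μᵀw=0.1510
σ²=wᵀΣw=λ₁·μ_p+λ₂ = 0.073132·0.151 + 0.014598 = 0.025641 ≈ 0.0256


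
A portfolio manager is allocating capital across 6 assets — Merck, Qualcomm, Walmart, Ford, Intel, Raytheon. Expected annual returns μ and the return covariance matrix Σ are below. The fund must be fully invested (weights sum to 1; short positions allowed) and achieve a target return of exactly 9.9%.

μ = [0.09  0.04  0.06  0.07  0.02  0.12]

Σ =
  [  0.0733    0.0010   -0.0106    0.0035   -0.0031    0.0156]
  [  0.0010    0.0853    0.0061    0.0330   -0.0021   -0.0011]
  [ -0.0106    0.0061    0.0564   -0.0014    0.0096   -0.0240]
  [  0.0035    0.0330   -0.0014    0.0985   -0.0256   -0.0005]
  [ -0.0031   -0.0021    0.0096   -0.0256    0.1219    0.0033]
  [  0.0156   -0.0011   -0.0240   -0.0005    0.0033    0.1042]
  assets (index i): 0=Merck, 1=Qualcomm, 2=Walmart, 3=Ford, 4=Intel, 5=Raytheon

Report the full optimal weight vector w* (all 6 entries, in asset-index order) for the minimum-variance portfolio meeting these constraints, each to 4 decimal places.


0.2637  -0.0955  0.3927  0.1347  -0.0956  0.4001

g=Σ⁻¹μ = [1.1699  0.0641  1.8651  0.7233  0.1619  1.4051]
h=Σ⁻¹𝟙 = [14.1671  6.2819  23.9711  10.1786  8.5741  12.8407]
a=μᵀg=0.442244  b=𝟙ᵀg=5.389451  c=𝟙ᵀh=76.013510  D=ac−b²=4.570361
λ₁=(c·0.099−b)/D = (76.013510·0.099−5.389451)/4.570361 = 0.467334
λ₂=(a−b·0.099)/D = (0.442244−5.389451·0.099)/4.570361 = -0.019979
w* = 0.467334·g + -0.019979·h:
  w_0 = 0.467334·1.1699 + -0.019979·14.1671 = 0.2637  (Merck)
  w_1 = 0.467334·0.0641 + -0.019979·6.2819 = -0.0955  (Qualcomm)
  w_2 = 0.467334·1.8651 + -0.019979·23.9711 = 0.3927  (Walmart)
  w_3 = 0.467334·0.7233 + -0.019979·10.1786 = 0.1347  (Ford)
  w_4 = 0.467334·0.1619 + -0.019979·8.5741 = -0.0956  (Intel)
  w_5 = 0.467334·1.4051 + -0.019979·12.8407 = 0.4001  (Raytheon)
Σw_i=1.0000  μᵀw=0.0990
σ²=wᵀΣw=λ₁·μ_p+λ₂ = 0.467334·0.099 + -0.019979 = 0.026287 ≈ 0.0263


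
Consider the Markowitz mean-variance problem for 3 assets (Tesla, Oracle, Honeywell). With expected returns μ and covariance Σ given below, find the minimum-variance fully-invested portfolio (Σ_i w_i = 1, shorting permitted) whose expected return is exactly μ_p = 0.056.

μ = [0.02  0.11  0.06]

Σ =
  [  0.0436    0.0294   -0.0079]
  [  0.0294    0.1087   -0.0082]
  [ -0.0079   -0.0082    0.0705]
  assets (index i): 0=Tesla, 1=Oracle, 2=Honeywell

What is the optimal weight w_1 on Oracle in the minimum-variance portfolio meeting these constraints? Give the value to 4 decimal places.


0.2162

u=Σ⁻¹μ = [-0.1193  1.1172  0.9676]
v=Σ⁻¹𝟙 = [23.2187  4.2231  17.2774]
a=μᵀu=0.178567  b=𝟙ᵀu=1.965553  c=𝟙ᵀv=44.719112  D=ac−b²=4.121961
λ₁=(c·0.056−b)/D = (44.719112·0.056−1.965553)/4.121961 = 0.130694
λ₂=(a−b·0.056)/D = (0.178567−1.965553·0.056)/4.121961 = 0.016617
w* = 0.130694·u + 0.016617·v:
  w_0 = 0.130694·-0.1193 + 0.016617·23.2187 = 0.3702  (Tesla)
  w_1 = 0.130694·1.1172 + 0.016617·4.2231 = 0.2162  (Oracle)
  w_2 = 0.130694·0.9676 + 0.016617·17.2774 = 0.4136  (Honeywell)
Σw_i=1.0000  μᵀw=0.0560
σ²=wᵀΣw=λ₁·μ_p+λ₂ = 0.130694·0.056 + 0.016617 = 0.023936 ≈ 0.0239


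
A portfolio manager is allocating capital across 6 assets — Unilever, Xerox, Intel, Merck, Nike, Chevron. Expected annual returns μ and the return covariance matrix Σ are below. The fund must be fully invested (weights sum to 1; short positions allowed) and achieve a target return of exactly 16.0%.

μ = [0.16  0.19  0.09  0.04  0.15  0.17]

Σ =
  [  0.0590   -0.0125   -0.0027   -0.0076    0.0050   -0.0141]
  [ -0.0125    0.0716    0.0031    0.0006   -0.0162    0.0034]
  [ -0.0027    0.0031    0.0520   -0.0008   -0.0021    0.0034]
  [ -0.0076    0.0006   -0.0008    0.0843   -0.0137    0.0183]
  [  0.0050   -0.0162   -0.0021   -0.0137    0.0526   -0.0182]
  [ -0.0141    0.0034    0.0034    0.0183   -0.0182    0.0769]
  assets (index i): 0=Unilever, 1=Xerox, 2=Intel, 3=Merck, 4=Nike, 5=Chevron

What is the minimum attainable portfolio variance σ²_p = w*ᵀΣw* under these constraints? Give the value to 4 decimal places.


0.0082

x=Σ⁻¹μ = [4.2772  4.3624  1.6768  0.8996  5.4021  3.7923]
y=Σ⁻¹𝟙 = [27.0498  24.9102  19.4900  15.6655  36.1796  20.8353]
a=μᵀx=3.155128  b=𝟙ᵀx=20.410561  c=𝟙ᵀy=144.130351  D=ac−b²=38.158685
λ₁=(c·0.160−b)/D = (144.130351·0.160−20.410561)/38.158685 = 0.069455
λ₂=(a−b·0.160)/D = (3.155128−20.410561·0.160)/38.158685 = -0.002897
w* = 0.069455·x + -0.002897·y:
  w_0 = 0.069455·4.2772 + -0.002897·27.0498 = 0.2187  (Unilever)
  w_1 = 0.069455·4.3624 + -0.002897·24.9102 = 0.2308  (Xerox)
  w_2 = 0.069455·1.6768 + -0.002897·19.4900 = 0.0600  (Intel)
  w_3 = 0.069455·0.8996 + -0.002897·15.6655 = 0.0171  (Merck)
  w_4 = 0.069455·5.4021 + -0.002897·36.1796 = 0.2704  (Nike)
  w_5 = 0.069455·3.7923 + -0.002897·20.8353 = 0.2030  (Chevron)
Σw_i=1.0000  μᵀw=0.1600
σ²=wᵀΣw=λ₁·μ_p+λ₂ = 0.069455·0.160 + -0.002897 = 0.008215 ≈ 0.0082


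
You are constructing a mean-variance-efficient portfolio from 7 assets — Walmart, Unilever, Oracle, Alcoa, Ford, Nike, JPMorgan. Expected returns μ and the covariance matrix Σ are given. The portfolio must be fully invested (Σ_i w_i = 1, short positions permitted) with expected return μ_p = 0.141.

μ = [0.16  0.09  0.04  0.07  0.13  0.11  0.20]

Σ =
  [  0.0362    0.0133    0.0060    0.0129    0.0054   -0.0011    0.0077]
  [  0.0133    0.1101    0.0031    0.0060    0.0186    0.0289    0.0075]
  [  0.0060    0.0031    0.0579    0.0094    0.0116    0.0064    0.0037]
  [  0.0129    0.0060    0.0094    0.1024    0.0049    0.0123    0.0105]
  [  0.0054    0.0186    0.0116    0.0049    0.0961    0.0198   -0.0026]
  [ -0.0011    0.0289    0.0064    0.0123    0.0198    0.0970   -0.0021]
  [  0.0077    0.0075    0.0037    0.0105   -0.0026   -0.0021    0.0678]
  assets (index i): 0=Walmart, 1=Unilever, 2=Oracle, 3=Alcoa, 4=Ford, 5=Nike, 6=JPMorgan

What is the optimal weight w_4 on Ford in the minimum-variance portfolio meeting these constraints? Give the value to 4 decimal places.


0.1052

u=Σ⁻¹μ = [3.9595  -0.3052  -0.1727  -0.2431  1.0567  1.1539  2.6573]
v=Σ⁻¹𝟙 = [20.4778  2.2871  11.6713  3.6017  5.9500  7.6665  11.4415]
a=μᵀu=1.377883  b=𝟙ᵀu=8.106372  c=𝟙ᵀv=63.095894  D=ac−b²=21.225462
λ₁=(c·0.141−b)/D = (63.095894·0.141−8.106372)/21.225462 = 0.037226
λ₂=(a−b·0.141)/D = (1.377883−8.106372·0.141)/21.225462 = 0.011066
w* = 0.037226·u + 0.011066·v:
  w_0 = 0.037226·3.9595 + 0.011066·20.4778 = 0.3740  (Walmart)
  w_1 = 0.037226·-0.3052 + 0.011066·2.2871 = 0.0139  (Unilever)
  w_2 = 0.037226·-0.1727 + 0.011066·11.6713 = 0.1227  (Oracle)
  w_3 = 0.037226·-0.2431 + 0.011066·3.6017 = 0.0308  (Alcoa)
  w_4 = 0.037226·1.0567 + 0.011066·5.9500 = 0.1052  (Ford)
  w_5 = 0.037226·1.1539 + 0.011066·7.6665 = 0.1278  (Nike)
  w_6 = 0.037226·2.6573 + 0.011066·11.4415 = 0.2255  (JPMorgan)
Σw_i=1.0000  μᵀw=0.1410
σ²=wᵀΣw=λ₁·μ_p+λ₂ = 0.037226·0.141 + 0.011066 = 0.016315 ≈ 0.0163


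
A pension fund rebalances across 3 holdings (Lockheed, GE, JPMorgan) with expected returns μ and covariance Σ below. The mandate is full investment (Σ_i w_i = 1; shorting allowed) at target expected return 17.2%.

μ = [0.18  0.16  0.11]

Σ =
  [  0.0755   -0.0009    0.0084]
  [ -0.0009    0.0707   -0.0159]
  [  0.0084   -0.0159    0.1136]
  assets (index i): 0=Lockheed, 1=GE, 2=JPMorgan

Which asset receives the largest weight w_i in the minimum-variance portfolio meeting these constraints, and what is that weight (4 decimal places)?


x=Σ⁻¹μ = [2.2859  2.5523  1.1565]
y=Σ⁻¹𝟙 = [12.3063  16.5985  10.2160]
a=μᵀx=0.947035  b=𝟙ᵀx=5.994647  c=𝟙ᵀy=39.120776  D=ac−b²=1.112949
λ₁=(c·0.172−b)/D = (39.120776·0.172−5.994647)/1.112949 = 0.659622
λ₂=(a−b·0.172)/D = (0.947035−5.994647·0.172)/1.112949 = -0.075515
w* = 0.659622·x + -0.075515·y:
  w_0 = 0.659622·2.2859 + -0.075515·12.3063 = 0.5785  (Lockheed)
  w_1 = 0.659622·2.5523 + -0.075515·16.5985 = 0.4301  (GE)
  w_2 = 0.659622·1.1565 + -0.075515·10.2160 = -0.0086  (JPMorgan)
Σw_i=1.0000  μᵀw=0.1720
σ²=wᵀΣw=λ₁·μ_p+λ₂ = 0.659622·0.172 + -0.075515 = 0.037940 ≈ 0.0379

Lockheed (0.5785)


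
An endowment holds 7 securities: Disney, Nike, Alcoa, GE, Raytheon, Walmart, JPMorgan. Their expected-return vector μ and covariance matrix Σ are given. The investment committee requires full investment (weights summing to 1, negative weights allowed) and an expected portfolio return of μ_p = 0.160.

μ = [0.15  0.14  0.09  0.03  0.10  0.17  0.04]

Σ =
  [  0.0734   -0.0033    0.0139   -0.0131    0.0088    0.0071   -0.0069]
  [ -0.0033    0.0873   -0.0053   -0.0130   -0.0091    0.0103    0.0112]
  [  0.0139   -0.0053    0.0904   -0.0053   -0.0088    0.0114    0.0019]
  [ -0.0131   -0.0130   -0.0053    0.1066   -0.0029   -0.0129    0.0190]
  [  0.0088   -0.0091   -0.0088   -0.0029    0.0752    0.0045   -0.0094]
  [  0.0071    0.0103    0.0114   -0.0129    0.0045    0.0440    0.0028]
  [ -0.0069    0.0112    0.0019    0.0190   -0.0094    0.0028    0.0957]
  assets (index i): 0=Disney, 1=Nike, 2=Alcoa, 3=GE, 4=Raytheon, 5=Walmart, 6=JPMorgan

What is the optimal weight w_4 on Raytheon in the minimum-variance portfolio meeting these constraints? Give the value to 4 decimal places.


u=Σ⁻¹μ = [1.7529  1.6022  0.5960  1.1215  1.2564  3.2420  0.1509]
v=Σ⁻¹𝟙 = [12.0991  13.1607  9.9375  14.0749  15.1222  17.2048  7.7717]
a=μᵀu=1.257342  b=𝟙ᵀu=9.721890  c=𝟙ᵀv=89.370952  D=ac−b²=17.854741
λ₁=(c·0.160−b)/D = (89.370952·0.160−9.721890)/17.854741 = 0.256372
λ₂=(a−b·0.160)/D = (1.257342−9.721890·0.160)/17.854741 = -0.016699
w* = 0.256372·u + -0.016699·v:
  w_0 = 0.256372·1.7529 + -0.016699·12.0991 = 0.2473  (Disney)
  w_1 = 0.256372·1.6022 + -0.016699·13.1607 = 0.1910  (Nike)
  w_2 = 0.256372·0.5960 + -0.016699·9.9375 = -0.0131  (Alcoa)
  w_3 = 0.256372·1.1215 + -0.016699·14.0749 = 0.0525  (GE)
  w_4 = 0.256372·1.2564 + -0.016699·15.1222 = 0.0696  (Raytheon)
  w_5 = 0.256372·3.2420 + -0.016699·17.2048 = 0.5439  (Walmart)
  w_6 = 0.256372·0.1509 + -0.016699·7.7717 = -0.0911  (JPMorgan)
Σw_i=1.0000  μᵀw=0.1600
σ²=wᵀΣw=λ₁·μ_p+λ₂ = 0.256372·0.160 + -0.016699 = 0.024320 ≈ 0.0243

0.0696


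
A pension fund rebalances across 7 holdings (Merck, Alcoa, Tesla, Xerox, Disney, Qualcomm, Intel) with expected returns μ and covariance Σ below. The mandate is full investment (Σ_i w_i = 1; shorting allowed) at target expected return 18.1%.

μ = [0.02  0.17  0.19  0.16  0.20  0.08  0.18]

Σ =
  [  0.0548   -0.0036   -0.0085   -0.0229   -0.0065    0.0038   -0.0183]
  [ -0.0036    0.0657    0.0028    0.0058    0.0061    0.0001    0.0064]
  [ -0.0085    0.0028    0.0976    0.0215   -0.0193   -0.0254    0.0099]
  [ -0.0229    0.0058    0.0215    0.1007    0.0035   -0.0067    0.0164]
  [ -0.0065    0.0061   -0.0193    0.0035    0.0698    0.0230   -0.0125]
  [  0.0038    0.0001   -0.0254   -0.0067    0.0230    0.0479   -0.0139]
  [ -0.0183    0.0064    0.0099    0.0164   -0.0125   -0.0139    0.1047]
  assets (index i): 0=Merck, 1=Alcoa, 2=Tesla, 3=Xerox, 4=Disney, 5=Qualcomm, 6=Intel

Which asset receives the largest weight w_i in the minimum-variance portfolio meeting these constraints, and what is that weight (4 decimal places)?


Disney (0.3460)

p=Σ⁻¹μ = [2.3850  1.9680  2.8654  1.0674  3.3346  2.2026  2.2682]
q=Σ⁻¹𝟙 = [31.8745  12.1986  18.6012  11.1699  14.6911  27.4135  16.2615]
a=μᵀp=2.348855  b=𝟙ᵀp=16.091039  c=𝟙ᵀq=132.210313  D=ac−b²=51.621274
λ₁=(c·0.181−b)/D = (132.210313·0.181−16.091039)/51.621274 = 0.151857
λ₂=(a−b·0.181)/D = (2.348855−16.091039·0.181)/51.621274 = -0.010918
w* = 0.151857·p + -0.010918·q:
  w_0 = 0.151857·2.3850 + -0.010918·31.8745 = 0.0142  (Merck)
  w_1 = 0.151857·1.9680 + -0.010918·12.1986 = 0.1657  (Alcoa)
  w_2 = 0.151857·2.8654 + -0.010918·18.6012 = 0.2320  (Tesla)
  w_3 = 0.151857·1.0674 + -0.010918·11.1699 = 0.0401  (Xerox)
  w_4 = 0.151857·3.3346 + -0.010918·14.6911 = 0.3460  (Disney)
  w_5 = 0.151857·2.2026 + -0.010918·27.4135 = 0.0352  (Qualcomm)
  w_6 = 0.151857·2.2682 + -0.010918·16.2615 = 0.1669  (Intel)
Σw_i=1.0000  μᵀw=0.1810
σ²=wᵀΣw=λ₁·μ_p+λ₂ = 0.151857·0.181 + -0.010918 = 0.016568 ≈ 0.0166


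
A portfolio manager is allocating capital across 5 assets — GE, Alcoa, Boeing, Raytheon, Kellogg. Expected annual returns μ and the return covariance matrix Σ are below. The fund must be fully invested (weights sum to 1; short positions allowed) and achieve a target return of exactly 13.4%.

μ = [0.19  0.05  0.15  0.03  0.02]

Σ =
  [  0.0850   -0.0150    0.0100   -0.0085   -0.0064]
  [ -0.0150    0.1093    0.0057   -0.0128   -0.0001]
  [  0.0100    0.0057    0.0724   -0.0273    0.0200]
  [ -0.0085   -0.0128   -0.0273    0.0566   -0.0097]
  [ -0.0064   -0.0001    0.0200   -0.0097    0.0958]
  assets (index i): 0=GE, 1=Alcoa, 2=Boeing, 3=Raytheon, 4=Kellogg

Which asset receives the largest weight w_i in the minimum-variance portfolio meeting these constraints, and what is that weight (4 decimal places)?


p=Σ⁻¹μ = [2.3371  0.9182  2.5325  2.3226  0.0723]
q=Σ⁻¹𝟙 = [16.2025  14.4247  20.7410  35.2132  10.7713]
a=μᵀp=0.940958  b=𝟙ᵀp=8.182677  c=𝟙ᵀq=97.352649  D=ac−b²=24.648559
λ₁=(c·0.134−b)/D = (97.352649·0.134−8.182677)/24.648559 = 0.197276
λ₂=(a−b·0.134)/D = (0.940958−8.182677·0.134)/24.648559 = -0.006310
w* = 0.197276·p + -0.006310·q:
  w_0 = 0.197276·2.3371 + -0.006310·16.2025 = 0.3588  (GE)
  w_1 = 0.197276·0.9182 + -0.006310·14.4247 = 0.0901  (Alcoa)
  w_2 = 0.197276·2.5325 + -0.006310·20.7410 = 0.3687  (Boeing)
  w_3 = 0.197276·2.3226 + -0.006310·35.2132 = 0.2360  (Raytheon)
  w_4 = 0.197276·0.0723 + -0.006310·10.7713 = -0.0537  (Kellogg)
Σw_i=1.0000  μᵀw=0.1340
σ²=wᵀΣw=λ₁·μ_p+λ₂ = 0.197276·0.134 + -0.006310 = 0.020126 ≈ 0.0201

Boeing (0.3687)


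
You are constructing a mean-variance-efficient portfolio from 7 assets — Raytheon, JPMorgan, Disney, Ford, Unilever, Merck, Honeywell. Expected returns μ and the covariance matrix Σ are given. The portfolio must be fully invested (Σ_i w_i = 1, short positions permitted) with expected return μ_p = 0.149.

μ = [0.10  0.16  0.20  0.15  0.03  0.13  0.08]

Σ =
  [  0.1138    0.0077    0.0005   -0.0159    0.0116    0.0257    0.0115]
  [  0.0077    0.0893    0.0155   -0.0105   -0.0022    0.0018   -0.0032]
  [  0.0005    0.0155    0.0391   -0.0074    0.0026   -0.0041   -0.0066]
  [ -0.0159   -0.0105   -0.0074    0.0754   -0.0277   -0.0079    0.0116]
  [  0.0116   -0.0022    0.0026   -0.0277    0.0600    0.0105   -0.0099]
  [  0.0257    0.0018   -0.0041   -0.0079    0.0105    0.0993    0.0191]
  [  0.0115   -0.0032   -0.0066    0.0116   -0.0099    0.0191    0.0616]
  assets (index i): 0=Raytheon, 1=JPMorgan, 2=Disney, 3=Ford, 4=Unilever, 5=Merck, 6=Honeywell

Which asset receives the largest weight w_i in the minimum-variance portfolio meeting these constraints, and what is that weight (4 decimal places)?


g=Σ⁻¹μ = [0.6920  1.2459  5.4573  3.4421  1.7281  1.2180  1.0708]
h=Σ⁻¹𝟙 = [5.9411  10.2401  28.0477  27.4197  29.1063  5.4372  16.4901]
a=μᵀg=2.172179  b=𝟙ᵀg=14.854262  c=𝟙ᵀh=122.682240  D=ac−b²=45.838699
λ₁=(c·0.149−b)/D = (122.682240·0.149−14.854262)/45.838699 = 0.074727
λ₂=(a−b·0.149)/D = (2.172179−14.854262·0.149)/45.838699 = -0.000897
w* = 0.074727·g + -0.000897·h:
  w_0 = 0.074727·0.6920 + -0.000897·5.9411 = 0.0464  (Raytheon)
  w_1 = 0.074727·1.2459 + -0.000897·10.2401 = 0.0839  (JPMorgan)
  w_2 = 0.074727·5.4573 + -0.000897·28.0477 = 0.3827  (Disney)
  w_3 = 0.074727·3.4421 + -0.000897·27.4197 = 0.2326  (Ford)
  w_4 = 0.074727·1.7281 + -0.000897·29.1063 = 0.1030  (Unilever)
  w_5 = 0.074727·1.2180 + -0.000897·5.4372 = 0.0861  (Merck)
  w_6 = 0.074727·1.0708 + -0.000897·16.4901 = 0.0652  (Honeywell)
Σw_i=1.0000  μᵀw=0.1490
σ²=wᵀΣw=λ₁·μ_p+λ₂ = 0.074727·0.149 + -0.000897 = 0.010238 ≈ 0.0102

Disney (0.3827)


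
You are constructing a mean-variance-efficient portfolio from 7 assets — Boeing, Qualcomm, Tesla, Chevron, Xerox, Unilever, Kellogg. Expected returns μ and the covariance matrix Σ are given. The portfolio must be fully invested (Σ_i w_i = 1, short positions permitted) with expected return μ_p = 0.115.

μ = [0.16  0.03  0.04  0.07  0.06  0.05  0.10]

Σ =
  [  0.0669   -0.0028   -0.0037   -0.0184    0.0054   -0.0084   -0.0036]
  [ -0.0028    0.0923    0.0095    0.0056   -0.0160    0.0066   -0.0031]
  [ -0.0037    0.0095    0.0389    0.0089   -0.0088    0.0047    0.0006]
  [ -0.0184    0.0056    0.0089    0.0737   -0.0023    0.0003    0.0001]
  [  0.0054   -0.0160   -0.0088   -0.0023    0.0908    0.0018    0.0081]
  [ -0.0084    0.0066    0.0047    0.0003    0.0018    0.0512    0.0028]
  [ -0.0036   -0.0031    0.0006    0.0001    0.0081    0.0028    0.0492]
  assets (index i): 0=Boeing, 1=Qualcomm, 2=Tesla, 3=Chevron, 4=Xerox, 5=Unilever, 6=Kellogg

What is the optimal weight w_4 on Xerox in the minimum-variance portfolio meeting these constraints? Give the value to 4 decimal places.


0.0021

u=Σ⁻¹μ = [3.1280  0.2973  0.7985  1.6172  0.4314  1.2372  2.1257]
v=Σ⁻¹𝟙 = [23.4735  9.6588  21.9717  16.3072  11.7671  18.5525  19.3572]
a=μᵀu=0.954849  b=𝟙ᵀu=9.635261  c=𝟙ᵀv=121.087958  D=ac−b²=22.782493
λ₁=(c·0.115−b)/D = (121.087958·0.115−9.635261)/22.782493 = 0.188296
λ₂=(a−b·0.115)/D = (0.954849−9.635261·0.115)/22.782493 = -0.006725
w* = 0.188296·u + -0.006725·v:
  w_0 = 0.188296·3.1280 + -0.006725·23.4735 = 0.4311  (Boeing)
  w_1 = 0.188296·0.2973 + -0.006725·9.6588 = -0.0090  (Qualcomm)
  w_2 = 0.188296·0.7985 + -0.006725·21.9717 = 0.0026  (Tesla)
  w_3 = 0.188296·1.6172 + -0.006725·16.3072 = 0.1949  (Chevron)
  w_4 = 0.188296·0.4314 + -0.006725·11.7671 = 0.0021  (Xerox)
  w_5 = 0.188296·1.2372 + -0.006725·18.5525 = 0.1082  (Unilever)
  w_6 = 0.188296·2.1257 + -0.006725·19.3572 = 0.2701  (Kellogg)
Σw_i=1.0000  μᵀw=0.1150
σ²=wᵀΣw=λ₁·μ_p+λ₂ = 0.188296·0.115 + -0.006725 = 0.014929 ≈ 0.0149


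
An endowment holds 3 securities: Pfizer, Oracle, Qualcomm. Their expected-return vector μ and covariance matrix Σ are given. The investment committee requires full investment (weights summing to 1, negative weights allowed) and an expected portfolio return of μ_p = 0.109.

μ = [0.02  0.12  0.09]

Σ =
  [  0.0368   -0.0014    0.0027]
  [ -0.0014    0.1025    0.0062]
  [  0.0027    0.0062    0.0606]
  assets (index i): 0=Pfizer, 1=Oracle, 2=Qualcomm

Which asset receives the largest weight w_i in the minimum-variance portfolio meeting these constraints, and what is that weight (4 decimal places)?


Qualcomm (0.5693)

u=Σ⁻¹μ = [0.4860  1.0956  1.3514]
v=Σ⁻¹𝟙 = [26.4710  9.2481  14.3761]
a=μᵀu=0.262821  b=𝟙ᵀu=2.933035  c=𝟙ᵀv=50.095128  D=ac−b²=4.563376
λ₁=(c·0.109−b)/D = (50.095128·0.109−2.933035)/4.563376 = 0.553830
λ₂=(a−b·0.109)/D = (0.262821−2.933035·0.109)/4.563376 = -0.012464
w* = 0.553830·u + -0.012464·v:
  w_0 = 0.553830·0.4860 + -0.012464·26.4710 = -0.0608  (Pfizer)
  w_1 = 0.553830·1.0956 + -0.012464·9.2481 = 0.4915  (Oracle)
  w_2 = 0.553830·1.3514 + -0.012464·14.3761 = 0.5693  (Qualcomm)
Σw_i=1.0000  μᵀw=0.1090
σ²=wᵀΣw=λ₁·μ_p+λ₂ = 0.553830·0.109 + -0.012464 = 0.047903 ≈ 0.0479


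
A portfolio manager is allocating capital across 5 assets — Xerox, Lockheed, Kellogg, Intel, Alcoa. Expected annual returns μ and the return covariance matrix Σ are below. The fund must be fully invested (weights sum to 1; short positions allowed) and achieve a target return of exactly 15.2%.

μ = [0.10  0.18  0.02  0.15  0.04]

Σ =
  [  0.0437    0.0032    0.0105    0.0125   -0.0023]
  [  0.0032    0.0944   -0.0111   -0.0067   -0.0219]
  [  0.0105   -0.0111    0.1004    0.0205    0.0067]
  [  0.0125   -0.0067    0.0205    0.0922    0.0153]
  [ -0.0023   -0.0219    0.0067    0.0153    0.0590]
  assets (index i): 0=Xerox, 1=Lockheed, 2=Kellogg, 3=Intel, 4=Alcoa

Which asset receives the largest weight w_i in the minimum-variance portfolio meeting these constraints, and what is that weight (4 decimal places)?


g=Σ⁻¹μ = [1.8278  2.2143  -0.1069  1.3595  1.2307]
h=Σ⁻¹𝟙 = [19.9177  16.1367  7.3764  4.0563  21.8258]
a=μᵀg=0.832364  b=𝟙ᵀg=6.525386  c=𝟙ᵀh=69.312953  D=ac−b²=15.112944
λ₁=(c·0.152−b)/D = (69.312953·0.152−6.525386)/15.112944 = 0.265348
λ₂=(a−b·0.152)/D = (0.832364−6.525386·0.152)/15.112944 = -0.010554
w* = 0.265348·g + -0.010554·h:
  w_0 = 0.265348·1.8278 + -0.010554·19.9177 = 0.2748  (Xerox)
  w_1 = 0.265348·2.2143 + -0.010554·16.1367 = 0.4172  (Lockheed)
  w_2 = 0.265348·-0.1069 + -0.010554·7.3764 = -0.1062  (Kellogg)
  w_3 = 0.265348·1.3595 + -0.010554·4.0563 = 0.3179  (Intel)
  w_4 = 0.265348·1.2307 + -0.010554·21.8258 = 0.0962  (Alcoa)
Σw_i=1.0000  μᵀw=0.1520
σ²=wᵀΣw=λ₁·μ_p+λ₂ = 0.265348·0.152 + -0.010554 = 0.029779 ≈ 0.0298

Lockheed (0.4172)


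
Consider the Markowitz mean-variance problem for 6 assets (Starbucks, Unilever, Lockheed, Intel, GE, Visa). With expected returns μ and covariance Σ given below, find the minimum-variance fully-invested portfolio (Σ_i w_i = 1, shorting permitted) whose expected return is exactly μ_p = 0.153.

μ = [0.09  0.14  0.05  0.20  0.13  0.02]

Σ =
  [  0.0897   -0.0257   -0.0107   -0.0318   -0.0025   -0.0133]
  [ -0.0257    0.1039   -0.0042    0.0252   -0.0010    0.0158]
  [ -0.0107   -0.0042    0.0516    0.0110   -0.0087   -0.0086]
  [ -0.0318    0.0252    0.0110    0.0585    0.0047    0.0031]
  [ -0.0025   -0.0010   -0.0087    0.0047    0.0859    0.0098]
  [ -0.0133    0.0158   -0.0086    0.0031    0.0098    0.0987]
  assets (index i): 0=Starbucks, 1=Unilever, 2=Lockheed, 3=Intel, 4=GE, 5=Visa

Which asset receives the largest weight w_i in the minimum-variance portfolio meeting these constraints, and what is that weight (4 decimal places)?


g=Σ⁻¹μ = [3.0318  1.0802  1.0632  4.2710  1.4595  0.2518]
h=Σ⁻¹𝟙 = [26.6992  10.5024  25.5635  20.6090  12.5900  12.3783]
a=μᵀg=1.526224  b=𝟙ᵀg=11.157514  c=𝟙ᵀh=108.342458  D=ac−b²=40.864767
λ₁=(c·0.153−b)/D = (108.342458·0.153−11.157514)/40.864767 = 0.132605
λ₂=(a−b·0.153)/D = (1.526224−11.157514·0.153)/40.864767 = -0.004426
w* = 0.132605·g + -0.004426·h:
  w_0 = 0.132605·3.0318 + -0.004426·26.6992 = 0.2839  (Starbucks)
  w_1 = 0.132605·1.0802 + -0.004426·10.5024 = 0.0968  (Unilever)
  w_2 = 0.132605·1.0632 + -0.004426·25.5635 = 0.0278  (Lockheed)
  w_3 = 0.132605·4.2710 + -0.004426·20.6090 = 0.4751  (Intel)
  w_4 = 0.132605·1.4595 + -0.004426·12.5900 = 0.1378  (GE)
  w_5 = 0.132605·0.2518 + -0.004426·12.3783 = -0.0214  (Visa)
Σw_i=1.0000  μᵀw=0.1530
σ²=wᵀΣw=λ₁·μ_p+λ₂ = 0.132605·0.153 + -0.004426 = 0.015862 ≈ 0.0159

Intel (0.4751)


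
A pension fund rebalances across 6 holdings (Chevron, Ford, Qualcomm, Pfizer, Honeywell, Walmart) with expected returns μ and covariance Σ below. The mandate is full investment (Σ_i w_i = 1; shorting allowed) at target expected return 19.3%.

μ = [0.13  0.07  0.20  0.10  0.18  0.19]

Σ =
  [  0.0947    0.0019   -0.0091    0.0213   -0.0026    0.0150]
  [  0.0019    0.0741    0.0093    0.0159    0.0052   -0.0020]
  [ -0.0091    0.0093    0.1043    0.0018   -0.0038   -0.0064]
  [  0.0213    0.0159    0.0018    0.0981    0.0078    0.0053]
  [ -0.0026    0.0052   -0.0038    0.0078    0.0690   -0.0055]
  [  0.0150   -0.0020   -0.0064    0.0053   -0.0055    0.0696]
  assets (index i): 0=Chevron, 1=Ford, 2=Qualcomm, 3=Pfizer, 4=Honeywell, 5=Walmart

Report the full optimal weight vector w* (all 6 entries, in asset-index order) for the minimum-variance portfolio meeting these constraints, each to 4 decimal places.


p=Σ⁻¹μ = [1.1397  0.4469  2.2588  0.2663  2.9448  2.9172]
q=Σ⁻¹𝟙 = [8.4751  10.2859  10.7919  4.4781  15.2966  14.6970]
a=μᵀp=1.742180  b=𝟙ᵀp=9.973769  c=𝟙ᵀq=64.024513  D=ac−b²=12.066177
λ₁=(c·0.193−b)/D = (64.024513·0.193−9.973769)/12.066177 = 0.197491
λ₂=(a−b·0.193)/D = (1.742180−9.973769·0.193)/12.066177 = -0.015146
w* = 0.197491·p + -0.015146·q:
  w_0 = 0.197491·1.1397 + -0.015146·8.4751 = 0.0967  (Chevron)
  w_1 = 0.197491·0.4469 + -0.015146·10.2859 = -0.0675  (Ford)
  w_2 = 0.197491·2.2588 + -0.015146·10.7919 = 0.2826  (Qualcomm)
  w_3 = 0.197491·0.2663 + -0.015146·4.4781 = -0.0152  (Pfizer)
  w_4 = 0.197491·2.9448 + -0.015146·15.2966 = 0.3499  (Honeywell)
  w_5 = 0.197491·2.9172 + -0.015146·14.6970 = 0.3535  (Walmart)
Σw_i=1.0000  μᵀw=0.1930
σ²=wᵀΣw=λ₁·μ_p+λ₂ = 0.197491·0.193 + -0.015146 = 0.022970 ≈ 0.0230

0.0967  -0.0675  0.2826  -0.0152  0.3499  0.3535


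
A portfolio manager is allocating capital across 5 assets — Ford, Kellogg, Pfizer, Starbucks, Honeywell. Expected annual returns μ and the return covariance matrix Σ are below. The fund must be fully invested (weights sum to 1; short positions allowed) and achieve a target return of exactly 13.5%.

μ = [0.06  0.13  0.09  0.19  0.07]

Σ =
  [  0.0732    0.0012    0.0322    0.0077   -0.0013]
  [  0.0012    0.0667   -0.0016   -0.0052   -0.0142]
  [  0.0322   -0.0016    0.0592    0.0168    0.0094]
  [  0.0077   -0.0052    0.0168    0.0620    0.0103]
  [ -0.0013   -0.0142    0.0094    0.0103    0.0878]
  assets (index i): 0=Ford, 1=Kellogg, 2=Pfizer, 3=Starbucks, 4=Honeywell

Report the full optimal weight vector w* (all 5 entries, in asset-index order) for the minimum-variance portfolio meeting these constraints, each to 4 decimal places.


g=Σ⁻¹μ = [0.2779  2.3537  0.4651  2.9712  0.7837]
h=Σ⁻¹𝟙 = [9.2442  18.5987  6.8215  12.6456  12.3206]
a=μᵀg=0.983893  b=𝟙ᵀg=6.851525  c=𝟙ᵀh=59.630579  D=ac−b²=11.726686
λ₁=(c·0.135−b)/D = (59.630579·0.135−6.851525)/11.726686 = 0.102212
λ₂=(a−b·0.135)/D = (0.983893−6.851525·0.135)/11.726686 = 0.005026
w* = 0.102212·g + 0.005026·h:
  w_0 = 0.102212·0.2779 + 0.005026·9.2442 = 0.0749  (Ford)
  w_1 = 0.102212·2.3537 + 0.005026·18.5987 = 0.3340  (Kellogg)
  w_2 = 0.102212·0.4651 + 0.005026·6.8215 = 0.0818  (Pfizer)
  w_3 = 0.102212·2.9712 + 0.005026·12.6456 = 0.3672  (Starbucks)
  w_4 = 0.102212·0.7837 + 0.005026·12.3206 = 0.1420  (Honeywell)
Σw_i=1.0000  μᵀw=0.1350
σ²=wᵀΣw=λ₁·μ_p+λ₂ = 0.102212·0.135 + 0.005026 = 0.018824 ≈ 0.0188

0.0749  0.3340  0.0818  0.3672  0.1420


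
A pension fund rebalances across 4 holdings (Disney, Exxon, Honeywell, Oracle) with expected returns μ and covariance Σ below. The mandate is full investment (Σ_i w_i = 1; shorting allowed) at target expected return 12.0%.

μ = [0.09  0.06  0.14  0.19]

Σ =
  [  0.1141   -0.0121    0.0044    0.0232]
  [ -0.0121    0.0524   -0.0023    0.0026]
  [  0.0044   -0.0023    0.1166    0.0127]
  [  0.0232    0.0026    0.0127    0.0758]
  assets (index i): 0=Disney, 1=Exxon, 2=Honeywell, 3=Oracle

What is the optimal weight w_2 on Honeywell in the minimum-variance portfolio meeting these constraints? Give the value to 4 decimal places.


0.1851

x=Σ⁻¹μ = [0.4353  1.1805  0.9712  2.1702]
y=Σ⁻¹𝟙 = [8.9891  21.0813  7.7356  8.4222]
a=μᵀx=0.658299  b=𝟙ᵀx=4.757094  c=𝟙ᵀy=46.228194  D=ac−b²=7.802041
λ₁=(c·0.120−b)/D = (46.228194·0.120−4.757094)/7.802041 = 0.101293
λ₂=(a−b·0.120)/D = (0.658299−4.757094·0.120)/7.802041 = 0.011208
w* = 0.101293·x + 0.011208·y:
  w_0 = 0.101293·0.4353 + 0.011208·8.9891 = 0.1448  (Disney)
  w_1 = 0.101293·1.1805 + 0.011208·21.0813 = 0.3559  (Exxon)
  w_2 = 0.101293·0.9712 + 0.011208·7.7356 = 0.1851  (Honeywell)
  w_3 = 0.101293·2.1702 + 0.011208·8.4222 = 0.3142  (Oracle)
Σw_i=1.0000  μᵀw=0.1200
σ²=wᵀΣw=λ₁·μ_p+λ₂ = 0.101293·0.120 + 0.011208 = 0.023363 ≈ 0.0234


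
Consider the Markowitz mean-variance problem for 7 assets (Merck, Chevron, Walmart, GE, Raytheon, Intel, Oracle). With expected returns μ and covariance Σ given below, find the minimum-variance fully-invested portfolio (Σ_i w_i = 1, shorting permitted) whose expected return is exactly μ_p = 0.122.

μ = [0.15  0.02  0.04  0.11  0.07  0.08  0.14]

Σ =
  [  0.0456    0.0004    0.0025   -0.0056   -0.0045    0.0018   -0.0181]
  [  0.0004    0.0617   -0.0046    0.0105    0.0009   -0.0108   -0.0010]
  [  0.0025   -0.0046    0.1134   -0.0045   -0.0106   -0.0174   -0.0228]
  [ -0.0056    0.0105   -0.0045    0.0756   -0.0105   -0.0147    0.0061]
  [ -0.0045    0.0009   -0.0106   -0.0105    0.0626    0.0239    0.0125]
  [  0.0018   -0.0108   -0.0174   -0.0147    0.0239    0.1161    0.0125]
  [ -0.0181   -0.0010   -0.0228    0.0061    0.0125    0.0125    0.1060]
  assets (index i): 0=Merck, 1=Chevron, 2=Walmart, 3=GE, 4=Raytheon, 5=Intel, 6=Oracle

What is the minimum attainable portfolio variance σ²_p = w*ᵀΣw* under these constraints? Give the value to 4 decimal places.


g=Σ⁻¹μ = [4.3530  0.1413  0.9353  1.9461  1.3209  0.5410  1.9350]
h=Σ⁻¹𝟙 = [29.9133  15.7893  15.2665  17.1783  17.1306  9.0585  13.8976]
a=μᵀg=1.313898  b=𝟙ᵀg=11.172542  c=𝟙ᵀh=118.234151  D=ac−b²=30.521972
λ₁=(c·0.122−b)/D = (118.234151·0.122−11.172542)/30.521972 = 0.106547
λ₂=(a−b·0.122)/D = (1.313898−11.172542·0.122)/30.521972 = -0.001610
w* = 0.106547·g + -0.001610·h:
  w_0 = 0.106547·4.3530 + -0.001610·29.9133 = 0.4156  (Merck)
  w_1 = 0.106547·0.1413 + -0.001610·15.7893 = -0.0104  (Chevron)
  w_2 = 0.106547·0.9353 + -0.001610·15.2665 = 0.0751  (Walmart)
  w_3 = 0.106547·1.9461 + -0.001610·17.1783 = 0.1797  (GE)
  w_4 = 0.106547·1.3209 + -0.001610·17.1306 = 0.1132  (Raytheon)
  w_5 = 0.106547·0.5410 + -0.001610·9.0585 = 0.0431  (Intel)
  w_6 = 0.106547·1.9350 + -0.001610·13.8976 = 0.1838  (Oracle)
Σw_i=1.0000  μᵀw=0.1220
σ²=wᵀΣw=λ₁·μ_p+λ₂ = 0.106547·0.122 + -0.001610 = 0.011388 ≈ 0.0114

0.0114


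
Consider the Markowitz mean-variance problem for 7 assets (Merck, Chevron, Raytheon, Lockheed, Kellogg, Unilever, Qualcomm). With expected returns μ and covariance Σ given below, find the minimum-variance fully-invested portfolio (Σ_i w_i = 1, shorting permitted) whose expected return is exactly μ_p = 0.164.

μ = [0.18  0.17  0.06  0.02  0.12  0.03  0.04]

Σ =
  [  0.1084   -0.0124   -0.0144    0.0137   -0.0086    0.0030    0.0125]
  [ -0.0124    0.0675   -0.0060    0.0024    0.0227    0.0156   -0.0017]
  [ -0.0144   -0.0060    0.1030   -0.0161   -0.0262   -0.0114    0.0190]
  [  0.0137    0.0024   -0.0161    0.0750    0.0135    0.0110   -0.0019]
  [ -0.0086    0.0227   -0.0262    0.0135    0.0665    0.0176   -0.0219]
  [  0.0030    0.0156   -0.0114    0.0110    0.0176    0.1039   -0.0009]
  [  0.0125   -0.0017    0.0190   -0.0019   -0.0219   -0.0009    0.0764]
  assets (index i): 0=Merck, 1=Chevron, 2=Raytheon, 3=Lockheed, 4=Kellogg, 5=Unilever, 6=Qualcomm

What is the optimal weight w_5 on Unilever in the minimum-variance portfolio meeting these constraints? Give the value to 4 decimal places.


-0.0778

u=Σ⁻¹μ = [2.2856  2.4502  1.4252  -0.2446  2.1043  -0.3155  0.4431]
v=Σ⁻¹𝟙 = [11.2437  10.2309  16.8239  10.4453  20.6011  5.1314  13.5186]
a=μᵀu=1.169333  b=𝟙ᵀu=8.148273  c=𝟙ᵀv=87.994810  D=ac−b²=36.500843
λ₁=(c·0.164−b)/D = (87.994810·0.164−8.148273)/36.500843 = 0.172130
λ₂=(a−b·0.164)/D = (1.169333−8.148273·0.164)/36.500843 = -0.004575
w* = 0.172130·u + -0.004575·v:
  w_0 = 0.172130·2.2856 + -0.004575·11.2437 = 0.3420  (Merck)
  w_1 = 0.172130·2.4502 + -0.004575·10.2309 = 0.3749  (Chevron)
  w_2 = 0.172130·1.4252 + -0.004575·16.8239 = 0.1683  (Raytheon)
  w_3 = 0.172130·-0.2446 + -0.004575·10.4453 = -0.0899  (Lockheed)
  w_4 = 0.172130·2.1043 + -0.004575·20.6011 = 0.2680  (Kellogg)
  w_5 = 0.172130·-0.3155 + -0.004575·5.1314 = -0.0778  (Unilever)
  w_6 = 0.172130·0.4431 + -0.004575·13.5186 = 0.0144  (Qualcomm)
Σw_i=1.0000  μᵀw=0.1640
σ²=wᵀΣw=λ₁·μ_p+λ₂ = 0.172130·0.164 + -0.004575 = 0.023654 ≈ 0.0237


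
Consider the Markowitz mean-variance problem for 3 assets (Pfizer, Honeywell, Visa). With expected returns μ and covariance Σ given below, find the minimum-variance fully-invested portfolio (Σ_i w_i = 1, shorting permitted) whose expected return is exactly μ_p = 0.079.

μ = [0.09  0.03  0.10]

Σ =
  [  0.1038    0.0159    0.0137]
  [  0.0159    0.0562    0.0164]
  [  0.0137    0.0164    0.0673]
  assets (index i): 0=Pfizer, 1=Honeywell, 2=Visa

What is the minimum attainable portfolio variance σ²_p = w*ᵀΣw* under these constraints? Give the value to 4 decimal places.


u=Σ⁻¹μ = [0.6969  -0.0598  1.3586]
v=Σ⁻¹𝟙 = [6.2706  12.9789  10.4196]
a=μᵀu=0.196786  b=𝟙ᵀu=1.995680  c=𝟙ᵀv=29.669113  D=ac−b²=1.855732
λ₁=(c·0.079−b)/D = (29.669113·0.079−1.995680)/1.855732 = 0.187624
λ₂=(a−b·0.079)/D = (0.196786−1.995680·0.079)/1.855732 = 0.021085
w* = 0.187624·u + 0.021085·v:
  w_0 = 0.187624·0.6969 + 0.021085·6.2706 = 0.2630  (Pfizer)
  w_1 = 0.187624·-0.0598 + 0.021085·12.9789 = 0.2624  (Honeywell)
  w_2 = 0.187624·1.3586 + 0.021085·10.4196 = 0.4746  (Visa)
Σw_i=1.0000  μᵀw=0.0790
σ²=wᵀΣw=λ₁·μ_p+λ₂ = 0.187624·0.079 + 0.021085 = 0.035907 ≈ 0.0359

0.0359


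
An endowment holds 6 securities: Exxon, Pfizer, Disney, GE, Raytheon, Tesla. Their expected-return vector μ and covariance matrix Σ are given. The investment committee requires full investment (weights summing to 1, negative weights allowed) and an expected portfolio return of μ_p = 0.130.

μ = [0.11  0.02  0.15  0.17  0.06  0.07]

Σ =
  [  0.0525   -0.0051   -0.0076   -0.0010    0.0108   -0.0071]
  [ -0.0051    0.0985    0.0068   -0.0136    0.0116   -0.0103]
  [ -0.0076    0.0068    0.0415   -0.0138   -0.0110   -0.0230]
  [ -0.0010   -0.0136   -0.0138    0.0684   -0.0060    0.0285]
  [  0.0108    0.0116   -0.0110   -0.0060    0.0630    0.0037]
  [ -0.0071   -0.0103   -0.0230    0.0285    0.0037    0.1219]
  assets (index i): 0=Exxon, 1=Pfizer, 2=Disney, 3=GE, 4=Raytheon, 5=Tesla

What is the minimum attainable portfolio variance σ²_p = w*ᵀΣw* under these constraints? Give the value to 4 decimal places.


p=Σ⁻¹μ = [2.8914  0.3105  6.3535  3.5794  1.7866  1.0766]
q=Σ⁻¹𝟙 = [25.2049  10.4834  47.1299  22.6074  19.2064  13.5812]
a=μᵀp=2.068348  b=𝟙ᵀp=15.998011  c=𝟙ᵀq=138.213133  D=ac−b²=29.936517
λ₁=(c·0.130−b)/D = (138.213133·0.130−15.998011)/29.936517 = 0.065796
λ₂=(a−b·0.130)/D = (2.068348−15.998011·0.130)/29.936517 = -0.000381
w* = 0.065796·p + -0.000381·q:
  w_0 = 0.065796·2.8914 + -0.000381·25.2049 = 0.1807  (Exxon)
  w_1 = 0.065796·0.3105 + -0.000381·10.4834 = 0.0164  (Pfizer)
  w_2 = 0.065796·6.3535 + -0.000381·47.1299 = 0.4001  (Disney)
  w_3 = 0.065796·3.5794 + -0.000381·22.6074 = 0.2269  (GE)
  w_4 = 0.065796·1.7866 + -0.000381·19.2064 = 0.1102  (Raytheon)
  w_5 = 0.065796·1.0766 + -0.000381·13.5812 = 0.0657  (Tesla)
Σw_i=1.0000  μᵀw=0.1300
σ²=wᵀΣw=λ₁·μ_p+λ₂ = 0.065796·0.130 + -0.000381 = 0.008173 ≈ 0.0082

0.0082


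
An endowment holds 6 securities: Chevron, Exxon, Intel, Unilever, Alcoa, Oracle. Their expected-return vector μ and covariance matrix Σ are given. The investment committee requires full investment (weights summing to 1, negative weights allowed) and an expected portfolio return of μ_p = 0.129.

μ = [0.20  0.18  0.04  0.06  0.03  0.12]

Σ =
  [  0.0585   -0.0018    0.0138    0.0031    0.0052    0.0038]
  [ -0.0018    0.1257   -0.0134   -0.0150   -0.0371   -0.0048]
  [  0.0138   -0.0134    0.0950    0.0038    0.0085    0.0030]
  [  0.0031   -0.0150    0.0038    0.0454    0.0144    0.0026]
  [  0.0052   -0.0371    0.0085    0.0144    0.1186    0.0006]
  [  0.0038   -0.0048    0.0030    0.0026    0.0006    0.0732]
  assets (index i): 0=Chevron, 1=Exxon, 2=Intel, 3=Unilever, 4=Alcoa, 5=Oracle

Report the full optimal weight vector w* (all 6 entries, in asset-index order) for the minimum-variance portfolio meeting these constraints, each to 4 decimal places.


0.2736  0.2016  0.0544  0.2166  0.0848  0.1690

u=Σ⁻¹μ = [3.2395  1.8673  0.0616  1.4641  0.5051  1.5350]
v=Σ⁻¹𝟙 = [12.7061  14.8547  8.6816  21.6902  9.2010  12.7740]
a=μᵀu=1.273686  b=𝟙ᵀu=8.672644  c=𝟙ᵀv=79.907580  D=ac−b²=26.562417
λ₁=(c·0.129−b)/D = (79.907580·0.129−8.672644)/26.562417 = 0.061569
λ₂=(a−b·0.129)/D = (1.273686−8.672644·0.129)/26.562417 = 0.005832
w* = 0.061569·u + 0.005832·v:
  w_0 = 0.061569·3.2395 + 0.005832·12.7061 = 0.2736  (Chevron)
  w_1 = 0.061569·1.8673 + 0.005832·14.8547 = 0.2016  (Exxon)
  w_2 = 0.061569·0.0616 + 0.005832·8.6816 = 0.0544  (Intel)
  w_3 = 0.061569·1.4641 + 0.005832·21.6902 = 0.2166  (Unilever)
  w_4 = 0.061569·0.5051 + 0.005832·9.2010 = 0.0848  (Alcoa)
  w_5 = 0.061569·1.5350 + 0.005832·12.7740 = 0.1690  (Oracle)
Σw_i=1.0000  μᵀw=0.1290
σ²=wᵀΣw=λ₁·μ_p+λ₂ = 0.061569·0.129 + 0.005832 = 0.013775 ≈ 0.0138


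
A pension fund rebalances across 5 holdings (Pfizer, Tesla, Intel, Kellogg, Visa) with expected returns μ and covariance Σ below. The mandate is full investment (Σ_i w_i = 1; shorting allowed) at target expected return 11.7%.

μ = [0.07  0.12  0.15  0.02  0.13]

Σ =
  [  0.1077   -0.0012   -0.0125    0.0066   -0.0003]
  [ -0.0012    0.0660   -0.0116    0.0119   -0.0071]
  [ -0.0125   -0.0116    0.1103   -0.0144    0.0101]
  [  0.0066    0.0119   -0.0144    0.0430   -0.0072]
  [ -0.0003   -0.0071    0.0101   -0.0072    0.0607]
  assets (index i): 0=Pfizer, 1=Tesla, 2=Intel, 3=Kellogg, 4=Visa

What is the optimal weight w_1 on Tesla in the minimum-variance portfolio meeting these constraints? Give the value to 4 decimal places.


g=Σ⁻¹μ = [0.8250  2.2362  1.5657  0.6157  2.2198]
h=Σ⁻¹𝟙 = [9.5021  15.1599  13.2863  25.2458  19.0785]
a=μᵀg=0.861839  b=𝟙ᵀg=7.462401  c=𝟙ᵀh=82.272612  D=ac−b²=15.218362
λ₁=(c·0.117−b)/D = (82.272612·0.117−7.462401)/15.218362 = 0.142163
λ₂=(a−b·0.117)/D = (0.861839−7.462401·0.117)/15.218362 = -0.000740
w* = 0.142163·g + -0.000740·h:
  w_0 = 0.142163·0.8250 + -0.000740·9.5021 = 0.1103  (Pfizer)
  w_1 = 0.142163·2.2362 + -0.000740·15.1599 = 0.3067  (Tesla)
  w_2 = 0.142163·1.5657 + -0.000740·13.2863 = 0.2128  (Intel)
  w_3 = 0.142163·0.6157 + -0.000740·25.2458 = 0.0688  (Kellogg)
  w_4 = 0.142163·2.2198 + -0.000740·19.0785 = 0.3015  (Visa)
Σw_i=1.0000  μᵀw=0.1170
σ²=wᵀΣw=λ₁·μ_p+λ₂ = 0.142163·0.117 + -0.000740 = 0.015893 ≈ 0.0159

0.3067


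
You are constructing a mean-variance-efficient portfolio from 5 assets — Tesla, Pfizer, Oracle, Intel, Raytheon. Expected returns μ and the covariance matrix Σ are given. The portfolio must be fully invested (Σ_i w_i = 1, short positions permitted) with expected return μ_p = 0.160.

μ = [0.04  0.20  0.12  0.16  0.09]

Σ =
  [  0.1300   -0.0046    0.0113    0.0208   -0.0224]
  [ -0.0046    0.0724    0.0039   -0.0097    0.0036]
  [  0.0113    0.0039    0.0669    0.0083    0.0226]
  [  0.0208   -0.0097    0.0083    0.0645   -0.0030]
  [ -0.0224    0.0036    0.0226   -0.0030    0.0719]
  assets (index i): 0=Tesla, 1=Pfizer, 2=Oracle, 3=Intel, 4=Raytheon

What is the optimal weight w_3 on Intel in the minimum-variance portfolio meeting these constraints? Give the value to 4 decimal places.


0.3579

g=Σ⁻¹μ = [0.0391  3.0495  0.9402  2.8491  0.9346]
h=Σ⁻¹𝟙 = [7.7400  15.3044  6.0351  15.1975  14.2904]
a=μᵀg=1.264256  b=𝟙ᵀg=7.812430  c=𝟙ᵀh=58.567411  D=ac−b²=13.010156
λ₁=(c·0.160−b)/D = (58.567411·0.160−7.812430)/13.010156 = 0.119780
λ₂=(a−b·0.160)/D = (1.264256−7.812430·0.160)/13.010156 = 0.001097
w* = 0.119780·g + 0.001097·h:
  w_0 = 0.119780·0.0391 + 0.001097·7.7400 = 0.0132  (Tesla)
  w_1 = 0.119780·3.0495 + 0.001097·15.3044 = 0.3821  (Pfizer)
  w_2 = 0.119780·0.9402 + 0.001097·6.0351 = 0.1192  (Oracle)
  w_3 = 0.119780·2.8491 + 0.001097·15.1975 = 0.3579  (Intel)
  w_4 = 0.119780·0.9346 + 0.001097·14.2904 = 0.1276  (Raytheon)
Σw_i=1.0000  μᵀw=0.1600
σ²=wᵀΣw=λ₁·μ_p+λ₂ = 0.119780·0.160 + 0.001097 = 0.020261 ≈ 0.0203
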